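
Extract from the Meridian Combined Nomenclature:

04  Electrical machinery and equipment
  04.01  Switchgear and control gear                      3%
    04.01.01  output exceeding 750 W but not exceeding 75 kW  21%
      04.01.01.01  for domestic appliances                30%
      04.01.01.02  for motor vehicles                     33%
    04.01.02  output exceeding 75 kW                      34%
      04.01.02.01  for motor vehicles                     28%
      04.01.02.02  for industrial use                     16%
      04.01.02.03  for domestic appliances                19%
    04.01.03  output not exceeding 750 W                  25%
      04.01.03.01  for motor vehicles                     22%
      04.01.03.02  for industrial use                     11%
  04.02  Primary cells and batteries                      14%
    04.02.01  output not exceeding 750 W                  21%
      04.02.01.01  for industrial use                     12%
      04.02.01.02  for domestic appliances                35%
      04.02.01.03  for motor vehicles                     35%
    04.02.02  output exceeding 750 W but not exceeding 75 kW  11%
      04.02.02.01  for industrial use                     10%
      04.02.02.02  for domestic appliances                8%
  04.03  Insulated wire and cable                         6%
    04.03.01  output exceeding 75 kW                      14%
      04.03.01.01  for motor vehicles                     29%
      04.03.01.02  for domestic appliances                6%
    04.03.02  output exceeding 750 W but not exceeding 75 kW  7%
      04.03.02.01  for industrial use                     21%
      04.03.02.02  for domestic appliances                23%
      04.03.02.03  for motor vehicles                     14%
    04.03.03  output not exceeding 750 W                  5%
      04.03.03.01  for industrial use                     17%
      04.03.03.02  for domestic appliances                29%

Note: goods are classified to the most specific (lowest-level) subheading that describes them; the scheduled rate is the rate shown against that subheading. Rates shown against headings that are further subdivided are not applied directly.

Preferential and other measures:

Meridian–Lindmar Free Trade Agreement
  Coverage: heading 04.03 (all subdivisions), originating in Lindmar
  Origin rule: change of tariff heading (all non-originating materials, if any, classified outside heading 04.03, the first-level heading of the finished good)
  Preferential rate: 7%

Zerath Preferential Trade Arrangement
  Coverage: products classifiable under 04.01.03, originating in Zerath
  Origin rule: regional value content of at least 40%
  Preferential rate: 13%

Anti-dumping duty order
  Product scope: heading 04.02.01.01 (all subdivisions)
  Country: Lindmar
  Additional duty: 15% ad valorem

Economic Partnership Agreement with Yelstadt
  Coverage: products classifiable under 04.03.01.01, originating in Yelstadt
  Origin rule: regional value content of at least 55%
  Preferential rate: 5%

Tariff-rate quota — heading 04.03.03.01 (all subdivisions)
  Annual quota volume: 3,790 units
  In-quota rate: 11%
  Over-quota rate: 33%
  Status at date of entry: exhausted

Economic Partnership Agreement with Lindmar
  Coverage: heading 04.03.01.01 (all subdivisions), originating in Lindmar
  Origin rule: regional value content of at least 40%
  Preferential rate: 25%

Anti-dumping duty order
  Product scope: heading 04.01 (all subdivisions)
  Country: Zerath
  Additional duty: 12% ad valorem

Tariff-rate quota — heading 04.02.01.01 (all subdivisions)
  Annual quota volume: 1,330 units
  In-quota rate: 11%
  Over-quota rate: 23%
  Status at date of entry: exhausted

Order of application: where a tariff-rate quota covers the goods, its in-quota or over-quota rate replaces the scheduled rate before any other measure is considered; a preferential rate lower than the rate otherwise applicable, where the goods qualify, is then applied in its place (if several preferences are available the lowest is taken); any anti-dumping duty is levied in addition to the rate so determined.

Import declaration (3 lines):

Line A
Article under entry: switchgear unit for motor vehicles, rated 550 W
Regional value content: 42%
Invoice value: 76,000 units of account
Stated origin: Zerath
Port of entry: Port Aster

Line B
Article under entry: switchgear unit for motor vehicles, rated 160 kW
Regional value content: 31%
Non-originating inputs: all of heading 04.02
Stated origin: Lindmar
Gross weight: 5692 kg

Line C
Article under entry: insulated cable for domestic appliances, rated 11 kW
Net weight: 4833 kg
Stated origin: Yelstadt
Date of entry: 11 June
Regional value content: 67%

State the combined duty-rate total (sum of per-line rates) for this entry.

Line A: switchgear unit → 04.01; rated 550 W → 04.01.03; for motor vehicles → 04.01.03.01. Scheduled 22%. Zerath agreement on 04.01.03: RVC ≥ 40% → 13% available; preferential 13%; anti-dumping (Zerath, 04.01): +12%; total 13% + 12% = 25%. → 25%.
Line B: switchgear unit → 04.01; rated 160 kW → 04.01.02; for motor vehicles → 04.01.02.01. Scheduled 28%. Lindmar agreement on 04.03: 04.01.02.01 not covered; Lindmar agreement on 04.03.01.01: 04.01.02.01 not covered. → 28%.
Line C: insulated cable → 04.03; rated 11 kW → 04.03.02; for domestic appliances → 04.03.02.02. Scheduled 23%. Yelstadt agreement on 04.03.01.01: 04.03.02.02 not covered. → 23%.
Sum: 25% + 28% + 23% = 76%.

76%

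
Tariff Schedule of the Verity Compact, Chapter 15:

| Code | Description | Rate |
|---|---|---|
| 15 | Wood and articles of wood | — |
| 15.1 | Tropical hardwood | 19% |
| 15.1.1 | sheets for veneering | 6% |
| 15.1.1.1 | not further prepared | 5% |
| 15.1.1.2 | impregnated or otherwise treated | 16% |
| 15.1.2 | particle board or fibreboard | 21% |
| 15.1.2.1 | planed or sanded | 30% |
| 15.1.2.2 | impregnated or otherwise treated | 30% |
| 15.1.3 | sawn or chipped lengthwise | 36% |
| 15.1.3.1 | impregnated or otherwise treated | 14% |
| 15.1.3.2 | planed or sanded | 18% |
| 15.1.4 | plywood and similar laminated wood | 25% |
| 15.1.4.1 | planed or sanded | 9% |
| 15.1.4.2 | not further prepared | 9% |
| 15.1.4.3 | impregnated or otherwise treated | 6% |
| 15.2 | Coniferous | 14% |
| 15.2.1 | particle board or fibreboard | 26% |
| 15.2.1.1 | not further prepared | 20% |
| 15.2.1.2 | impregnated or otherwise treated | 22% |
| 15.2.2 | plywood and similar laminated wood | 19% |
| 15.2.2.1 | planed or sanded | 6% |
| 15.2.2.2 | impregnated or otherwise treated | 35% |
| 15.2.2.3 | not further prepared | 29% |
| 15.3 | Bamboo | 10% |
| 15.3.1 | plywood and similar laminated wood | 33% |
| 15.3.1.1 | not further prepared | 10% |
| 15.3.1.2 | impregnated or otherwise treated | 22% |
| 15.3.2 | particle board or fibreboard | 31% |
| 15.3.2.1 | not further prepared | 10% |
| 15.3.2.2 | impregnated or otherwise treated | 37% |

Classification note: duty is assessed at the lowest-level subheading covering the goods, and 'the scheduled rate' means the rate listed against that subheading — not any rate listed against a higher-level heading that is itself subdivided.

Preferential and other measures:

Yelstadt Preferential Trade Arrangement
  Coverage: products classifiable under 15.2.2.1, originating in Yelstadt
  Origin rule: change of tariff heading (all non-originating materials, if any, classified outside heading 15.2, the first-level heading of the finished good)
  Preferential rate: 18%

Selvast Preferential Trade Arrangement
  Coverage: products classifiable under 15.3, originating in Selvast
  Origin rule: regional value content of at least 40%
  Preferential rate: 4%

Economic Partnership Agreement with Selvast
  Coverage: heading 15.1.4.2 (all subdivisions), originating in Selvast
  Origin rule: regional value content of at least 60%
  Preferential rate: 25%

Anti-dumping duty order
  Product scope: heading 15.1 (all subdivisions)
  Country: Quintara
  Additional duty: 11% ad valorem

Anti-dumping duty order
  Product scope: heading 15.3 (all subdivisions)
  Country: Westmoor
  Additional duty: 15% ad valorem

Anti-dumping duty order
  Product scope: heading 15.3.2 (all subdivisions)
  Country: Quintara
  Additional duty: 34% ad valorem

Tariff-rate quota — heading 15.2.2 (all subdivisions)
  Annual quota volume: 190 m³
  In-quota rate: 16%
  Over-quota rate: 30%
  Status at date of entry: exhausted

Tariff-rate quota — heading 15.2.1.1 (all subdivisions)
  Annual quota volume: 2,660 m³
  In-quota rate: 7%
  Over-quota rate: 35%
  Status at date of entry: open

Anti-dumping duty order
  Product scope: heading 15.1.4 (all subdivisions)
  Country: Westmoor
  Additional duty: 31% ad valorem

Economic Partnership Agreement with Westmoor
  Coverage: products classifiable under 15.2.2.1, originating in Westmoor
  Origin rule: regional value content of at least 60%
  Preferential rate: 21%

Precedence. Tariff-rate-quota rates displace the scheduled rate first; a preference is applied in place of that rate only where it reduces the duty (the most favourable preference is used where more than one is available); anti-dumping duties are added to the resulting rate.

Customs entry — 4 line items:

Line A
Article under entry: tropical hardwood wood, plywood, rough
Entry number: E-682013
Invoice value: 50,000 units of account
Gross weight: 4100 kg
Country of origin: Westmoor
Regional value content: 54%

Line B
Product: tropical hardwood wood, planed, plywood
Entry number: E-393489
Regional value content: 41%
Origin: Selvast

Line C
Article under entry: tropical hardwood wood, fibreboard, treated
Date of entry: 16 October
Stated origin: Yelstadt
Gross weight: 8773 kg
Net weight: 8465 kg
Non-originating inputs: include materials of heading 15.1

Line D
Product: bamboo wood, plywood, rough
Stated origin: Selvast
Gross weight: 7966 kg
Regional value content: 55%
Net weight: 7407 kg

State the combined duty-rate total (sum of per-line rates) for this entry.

Line A: tropical hardwood → 15.1; plywood → 15.1.4; rough → 15.1.4.2. Scheduled 9%. Westmoor agreement on 15.2.2.1: 15.1.4.2 not covered; anti-dumping (Westmoor, 15.1.4): +31%; total 9% + 31% = 40%. → 40%.
Line B: tropical hardwood → 15.1; plywood → 15.1.4; planed → 15.1.4.1. Scheduled 9%. Selvast agreement on 15.3: 15.1.4.1 not covered; Selvast agreement on 15.1.4.2: 15.1.4.1 not covered. → 9%.
Line C: tropical hardwood → 15.1; fibreboard → 15.1.2; treated → 15.1.2.2. Scheduled 30%. Yelstadt agreement on 15.2.2.1: 15.1.2.2 not covered. → 30%.
Line D: bamboo → 15.3; plywood → 15.3.1; rough → 15.3.1.1. Scheduled 10%. Selvast agreement on 15.3: RVC ≥ 40% → 4% available; Selvast agreement on 15.1.4.2: 15.3.1.1 not covered; preferential 4%. → 4%.
Sum: 40% + 9% + 30% + 4% = 83%.

83%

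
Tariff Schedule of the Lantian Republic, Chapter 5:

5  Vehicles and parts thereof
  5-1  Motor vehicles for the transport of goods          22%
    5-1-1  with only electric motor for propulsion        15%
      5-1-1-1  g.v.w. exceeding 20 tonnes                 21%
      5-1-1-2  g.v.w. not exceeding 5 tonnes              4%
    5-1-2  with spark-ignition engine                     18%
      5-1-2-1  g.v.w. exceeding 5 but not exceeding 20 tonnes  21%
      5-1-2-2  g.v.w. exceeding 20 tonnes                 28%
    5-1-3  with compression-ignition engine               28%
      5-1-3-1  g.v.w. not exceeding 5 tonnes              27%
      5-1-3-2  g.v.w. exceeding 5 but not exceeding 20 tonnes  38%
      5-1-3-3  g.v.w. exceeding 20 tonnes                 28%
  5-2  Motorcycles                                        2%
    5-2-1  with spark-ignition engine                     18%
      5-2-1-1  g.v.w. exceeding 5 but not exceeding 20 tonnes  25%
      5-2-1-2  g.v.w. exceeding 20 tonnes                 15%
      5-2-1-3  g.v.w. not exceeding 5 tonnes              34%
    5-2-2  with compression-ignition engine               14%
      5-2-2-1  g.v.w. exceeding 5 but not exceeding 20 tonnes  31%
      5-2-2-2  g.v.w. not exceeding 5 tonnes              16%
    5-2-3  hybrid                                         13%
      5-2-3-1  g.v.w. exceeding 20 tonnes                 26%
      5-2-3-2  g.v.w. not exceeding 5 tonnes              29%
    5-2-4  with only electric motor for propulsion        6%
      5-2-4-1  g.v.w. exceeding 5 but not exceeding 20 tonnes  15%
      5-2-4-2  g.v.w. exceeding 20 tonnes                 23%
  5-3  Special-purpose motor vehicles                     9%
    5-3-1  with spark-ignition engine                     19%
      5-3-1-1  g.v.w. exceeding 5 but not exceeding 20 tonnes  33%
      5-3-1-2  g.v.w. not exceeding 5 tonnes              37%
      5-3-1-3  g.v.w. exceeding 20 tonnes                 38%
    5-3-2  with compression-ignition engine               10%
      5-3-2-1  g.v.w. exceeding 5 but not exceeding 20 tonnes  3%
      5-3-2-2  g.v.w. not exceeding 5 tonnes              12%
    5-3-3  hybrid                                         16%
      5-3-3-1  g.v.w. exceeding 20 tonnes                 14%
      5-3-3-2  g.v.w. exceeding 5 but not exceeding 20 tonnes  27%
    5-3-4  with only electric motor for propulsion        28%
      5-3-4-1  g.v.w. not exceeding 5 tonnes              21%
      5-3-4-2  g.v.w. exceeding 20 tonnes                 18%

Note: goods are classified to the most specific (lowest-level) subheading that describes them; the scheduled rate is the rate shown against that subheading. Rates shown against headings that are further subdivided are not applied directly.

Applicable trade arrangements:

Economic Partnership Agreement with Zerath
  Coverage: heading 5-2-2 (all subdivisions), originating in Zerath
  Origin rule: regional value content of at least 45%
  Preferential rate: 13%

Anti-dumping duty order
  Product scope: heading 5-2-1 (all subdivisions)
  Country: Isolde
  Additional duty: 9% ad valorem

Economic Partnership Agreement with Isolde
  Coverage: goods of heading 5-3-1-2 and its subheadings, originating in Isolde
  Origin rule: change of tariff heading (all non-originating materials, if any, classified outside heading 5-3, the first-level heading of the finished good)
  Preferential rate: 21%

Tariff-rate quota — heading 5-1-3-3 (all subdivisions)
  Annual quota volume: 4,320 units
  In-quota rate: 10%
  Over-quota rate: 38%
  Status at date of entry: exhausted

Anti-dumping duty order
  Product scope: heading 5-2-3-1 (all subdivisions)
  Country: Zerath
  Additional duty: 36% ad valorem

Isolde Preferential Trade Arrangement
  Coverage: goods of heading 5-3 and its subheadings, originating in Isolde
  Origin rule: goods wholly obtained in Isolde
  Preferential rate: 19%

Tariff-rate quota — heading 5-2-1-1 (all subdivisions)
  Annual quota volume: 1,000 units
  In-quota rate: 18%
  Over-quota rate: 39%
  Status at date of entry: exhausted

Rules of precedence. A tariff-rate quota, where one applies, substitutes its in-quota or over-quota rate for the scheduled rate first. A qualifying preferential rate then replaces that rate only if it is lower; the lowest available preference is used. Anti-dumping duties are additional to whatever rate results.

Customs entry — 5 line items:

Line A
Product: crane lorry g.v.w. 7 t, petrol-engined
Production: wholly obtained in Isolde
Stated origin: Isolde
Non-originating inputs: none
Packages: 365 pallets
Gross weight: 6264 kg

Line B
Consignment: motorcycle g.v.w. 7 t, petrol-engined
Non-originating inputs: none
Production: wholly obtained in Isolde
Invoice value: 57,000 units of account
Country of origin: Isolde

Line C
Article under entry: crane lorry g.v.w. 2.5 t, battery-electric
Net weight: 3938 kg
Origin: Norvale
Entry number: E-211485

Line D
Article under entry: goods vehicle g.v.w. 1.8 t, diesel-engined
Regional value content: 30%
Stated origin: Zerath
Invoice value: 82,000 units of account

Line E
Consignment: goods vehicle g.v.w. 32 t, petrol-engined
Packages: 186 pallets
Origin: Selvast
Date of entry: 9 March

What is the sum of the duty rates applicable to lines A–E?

143%

Line A: crane lorry → 5-3; petrol-engined → 5-3-1; g.v.w. 7 t → 5-3-1-1. Scheduled 33%. Isolde agreement on 5-3-1-2: 5-3-1-1 not covered; Isolde agreement on 5-3: wholly obtained → 19% available; preferential 19%. → 19%.
Line B: motorcycle → 5-2; petrol-engined → 5-2-1; g.v.w. 7 t → 5-2-1-1. Scheduled 25%. quota on 5-2-1-1 exhausted → over-quota 39%; Isolde agreement on 5-3-1-2: 5-2-1-1 not covered; Isolde agreement on 5-3: 5-2-1-1 not covered; anti-dumping (Isolde, 5-2-1): +9%; total 39% + 9% = 48%. → 48%.
Line C: crane lorry → 5-3; battery-electric → 5-3-4; g.v.w. 2.5 t → 5-3-4-1. Scheduled 21%. No special measure applies. → 21%.
Line D: goods vehicle → 5-1; diesel-engined → 5-1-3; g.v.w. 1.8 t → 5-1-3-1. Scheduled 27%. Zerath agreement on 5-2-2: 5-1-3-1 not covered. → 27%.
Line E: goods vehicle → 5-1; petrol-engined → 5-1-2; g.v.w. 32 t → 5-1-2-2. Scheduled 28%. No special measure applies. → 28%.
Sum: 19% + 48% + 21% + 27% + 28% = 143%.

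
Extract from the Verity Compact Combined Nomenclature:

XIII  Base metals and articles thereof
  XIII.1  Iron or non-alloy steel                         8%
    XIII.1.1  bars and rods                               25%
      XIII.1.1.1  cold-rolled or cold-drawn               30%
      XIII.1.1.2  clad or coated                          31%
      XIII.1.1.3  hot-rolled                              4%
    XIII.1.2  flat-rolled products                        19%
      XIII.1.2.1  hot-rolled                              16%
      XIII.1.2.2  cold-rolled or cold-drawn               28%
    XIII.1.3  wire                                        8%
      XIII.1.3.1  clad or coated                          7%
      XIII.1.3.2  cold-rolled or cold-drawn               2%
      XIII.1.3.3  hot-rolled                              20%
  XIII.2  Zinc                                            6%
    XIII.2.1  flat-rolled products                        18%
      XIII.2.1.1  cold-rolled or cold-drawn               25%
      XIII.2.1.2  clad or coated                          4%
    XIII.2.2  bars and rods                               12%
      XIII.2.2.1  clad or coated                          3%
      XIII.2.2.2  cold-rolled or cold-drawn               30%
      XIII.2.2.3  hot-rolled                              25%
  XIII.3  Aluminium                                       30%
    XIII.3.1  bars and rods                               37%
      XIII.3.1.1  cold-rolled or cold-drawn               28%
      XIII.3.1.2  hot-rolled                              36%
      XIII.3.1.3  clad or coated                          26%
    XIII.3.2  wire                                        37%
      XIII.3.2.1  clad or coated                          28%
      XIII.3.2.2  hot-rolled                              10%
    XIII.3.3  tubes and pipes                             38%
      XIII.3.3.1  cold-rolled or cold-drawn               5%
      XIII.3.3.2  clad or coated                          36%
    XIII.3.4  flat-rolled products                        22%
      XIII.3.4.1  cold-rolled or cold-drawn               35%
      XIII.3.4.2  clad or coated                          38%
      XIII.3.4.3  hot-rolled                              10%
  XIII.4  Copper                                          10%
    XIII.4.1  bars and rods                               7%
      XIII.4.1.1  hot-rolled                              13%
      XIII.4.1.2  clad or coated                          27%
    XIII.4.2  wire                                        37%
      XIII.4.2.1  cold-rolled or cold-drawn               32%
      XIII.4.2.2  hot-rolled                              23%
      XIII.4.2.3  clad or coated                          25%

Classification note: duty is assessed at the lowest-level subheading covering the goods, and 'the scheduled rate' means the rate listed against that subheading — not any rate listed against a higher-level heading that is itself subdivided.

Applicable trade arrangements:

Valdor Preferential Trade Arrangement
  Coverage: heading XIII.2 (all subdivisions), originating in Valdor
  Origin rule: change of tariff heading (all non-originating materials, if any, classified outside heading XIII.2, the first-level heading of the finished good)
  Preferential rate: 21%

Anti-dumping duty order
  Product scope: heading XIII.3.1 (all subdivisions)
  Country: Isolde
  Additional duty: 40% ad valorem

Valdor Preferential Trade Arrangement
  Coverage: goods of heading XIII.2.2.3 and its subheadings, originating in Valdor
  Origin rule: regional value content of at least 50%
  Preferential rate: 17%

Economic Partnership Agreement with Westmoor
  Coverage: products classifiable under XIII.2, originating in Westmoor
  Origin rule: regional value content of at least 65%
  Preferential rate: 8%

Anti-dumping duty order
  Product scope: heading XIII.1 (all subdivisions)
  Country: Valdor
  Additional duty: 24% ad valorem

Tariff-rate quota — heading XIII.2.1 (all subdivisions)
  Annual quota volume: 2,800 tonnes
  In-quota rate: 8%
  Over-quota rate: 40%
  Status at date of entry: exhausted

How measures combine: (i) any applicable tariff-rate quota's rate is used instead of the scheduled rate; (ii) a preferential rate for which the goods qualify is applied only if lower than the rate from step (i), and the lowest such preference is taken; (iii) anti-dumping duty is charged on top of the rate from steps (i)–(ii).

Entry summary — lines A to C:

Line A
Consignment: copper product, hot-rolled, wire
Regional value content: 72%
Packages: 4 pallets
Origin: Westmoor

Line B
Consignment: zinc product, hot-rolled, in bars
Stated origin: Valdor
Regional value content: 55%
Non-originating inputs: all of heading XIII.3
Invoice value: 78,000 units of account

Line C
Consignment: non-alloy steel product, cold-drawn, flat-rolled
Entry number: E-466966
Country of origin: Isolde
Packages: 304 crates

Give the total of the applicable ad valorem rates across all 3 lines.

Line A: copper → XIII.4; wire → XIII.4.2; hot-rolled → XIII.4.2.2. Scheduled 23%. Westmoor agreement on XIII.2: XIII.4.2.2 not covered. → 23%.
Line B: zinc → XIII.2; in bars → XIII.2.2; hot-rolled → XIII.2.2.3. Scheduled 25%. Valdor agreement on XIII.2: CTH met → 21% available; Valdor agreement on XIII.2.2.3: RVC ≥ 50% → 17% available; preferential 17%. → 17%.
Line C: non-alloy steel → XIII.1; flat-rolled → XIII.1.2; cold-drawn → XIII.1.2.2. Scheduled 28%. No special measure applies. → 28%.
Sum: 23% + 17% + 28% = 68%.

68%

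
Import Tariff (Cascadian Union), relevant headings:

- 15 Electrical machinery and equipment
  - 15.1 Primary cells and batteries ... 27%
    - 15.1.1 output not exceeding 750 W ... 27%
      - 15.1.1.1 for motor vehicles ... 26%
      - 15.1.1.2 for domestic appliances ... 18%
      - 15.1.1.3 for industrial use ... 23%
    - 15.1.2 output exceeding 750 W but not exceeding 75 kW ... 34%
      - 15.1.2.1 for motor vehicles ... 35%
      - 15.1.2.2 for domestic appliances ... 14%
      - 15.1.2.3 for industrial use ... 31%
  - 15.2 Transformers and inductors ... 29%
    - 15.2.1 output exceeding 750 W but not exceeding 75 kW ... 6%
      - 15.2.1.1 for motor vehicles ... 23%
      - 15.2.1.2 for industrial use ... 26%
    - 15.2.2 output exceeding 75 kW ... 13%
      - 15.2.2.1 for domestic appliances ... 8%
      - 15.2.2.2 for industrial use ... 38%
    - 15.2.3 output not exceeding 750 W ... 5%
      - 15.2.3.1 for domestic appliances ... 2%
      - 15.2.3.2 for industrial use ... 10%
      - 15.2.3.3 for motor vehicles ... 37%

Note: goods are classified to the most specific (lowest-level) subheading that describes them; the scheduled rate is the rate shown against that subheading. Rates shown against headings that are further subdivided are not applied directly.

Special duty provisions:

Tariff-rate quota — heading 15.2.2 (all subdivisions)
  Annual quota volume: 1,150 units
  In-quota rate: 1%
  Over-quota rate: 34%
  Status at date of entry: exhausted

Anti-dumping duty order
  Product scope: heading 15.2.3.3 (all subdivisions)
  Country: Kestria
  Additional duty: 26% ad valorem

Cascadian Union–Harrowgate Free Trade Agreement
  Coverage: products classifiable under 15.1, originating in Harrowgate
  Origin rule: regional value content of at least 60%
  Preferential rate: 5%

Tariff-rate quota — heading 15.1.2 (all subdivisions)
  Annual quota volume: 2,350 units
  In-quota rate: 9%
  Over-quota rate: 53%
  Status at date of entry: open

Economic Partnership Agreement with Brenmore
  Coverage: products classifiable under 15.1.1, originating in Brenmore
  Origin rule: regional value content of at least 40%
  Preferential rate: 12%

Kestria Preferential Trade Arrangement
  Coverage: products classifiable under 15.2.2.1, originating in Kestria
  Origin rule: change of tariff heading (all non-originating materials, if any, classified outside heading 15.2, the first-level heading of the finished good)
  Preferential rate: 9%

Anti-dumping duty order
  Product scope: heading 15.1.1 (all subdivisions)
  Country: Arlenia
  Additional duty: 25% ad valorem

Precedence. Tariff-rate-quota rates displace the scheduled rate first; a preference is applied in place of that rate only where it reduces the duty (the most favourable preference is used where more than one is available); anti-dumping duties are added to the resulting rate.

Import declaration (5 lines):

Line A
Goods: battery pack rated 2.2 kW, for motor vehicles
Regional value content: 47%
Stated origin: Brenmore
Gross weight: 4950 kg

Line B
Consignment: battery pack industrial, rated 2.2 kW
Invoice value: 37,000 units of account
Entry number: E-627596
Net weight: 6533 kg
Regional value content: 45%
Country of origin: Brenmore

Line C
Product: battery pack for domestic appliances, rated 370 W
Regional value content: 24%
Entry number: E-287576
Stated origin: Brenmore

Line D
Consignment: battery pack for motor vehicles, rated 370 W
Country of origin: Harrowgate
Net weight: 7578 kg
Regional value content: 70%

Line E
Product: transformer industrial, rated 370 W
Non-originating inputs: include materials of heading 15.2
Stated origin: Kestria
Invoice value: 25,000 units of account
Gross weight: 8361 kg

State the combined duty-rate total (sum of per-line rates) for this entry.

Line A: battery pack → 15.1; rated 2.2 kW → 15.1.2; for motor vehicles → 15.1.2.1. Scheduled 35%. quota on 15.1.2 open → in-quota 9%; Brenmore agreement on 15.1.1: 15.1.2.1 not covered. → 9%.
Line B: battery pack → 15.1; rated 2.2 kW → 15.1.2; industrial → 15.1.2.3. Scheduled 31%. quota on 15.1.2 open → in-quota 9%; Brenmore agreement on 15.1.1: 15.1.2.3 not covered. → 9%.
Line C: battery pack → 15.1; rated 370 W → 15.1.1; for domestic appliances → 15.1.1.2. Scheduled 18%. Brenmore agreement on 15.1.1: RVC < 40%. → 18%.
Line D: battery pack → 15.1; rated 370 W → 15.1.1; for motor vehicles → 15.1.1.1. Scheduled 26%. Harrowgate agreement on 15.1: RVC ≥ 60% → 5% available; preferential 5%. → 5%.
Line E: transformer → 15.2; rated 370 W → 15.2.3; industrial → 15.2.3.2. Scheduled 10%. Kestria agreement on 15.2.2.1: 15.2.3.2 not covered. → 10%.
Sum: 9% + 9% + 18% + 5% + 10% = 51%.

51%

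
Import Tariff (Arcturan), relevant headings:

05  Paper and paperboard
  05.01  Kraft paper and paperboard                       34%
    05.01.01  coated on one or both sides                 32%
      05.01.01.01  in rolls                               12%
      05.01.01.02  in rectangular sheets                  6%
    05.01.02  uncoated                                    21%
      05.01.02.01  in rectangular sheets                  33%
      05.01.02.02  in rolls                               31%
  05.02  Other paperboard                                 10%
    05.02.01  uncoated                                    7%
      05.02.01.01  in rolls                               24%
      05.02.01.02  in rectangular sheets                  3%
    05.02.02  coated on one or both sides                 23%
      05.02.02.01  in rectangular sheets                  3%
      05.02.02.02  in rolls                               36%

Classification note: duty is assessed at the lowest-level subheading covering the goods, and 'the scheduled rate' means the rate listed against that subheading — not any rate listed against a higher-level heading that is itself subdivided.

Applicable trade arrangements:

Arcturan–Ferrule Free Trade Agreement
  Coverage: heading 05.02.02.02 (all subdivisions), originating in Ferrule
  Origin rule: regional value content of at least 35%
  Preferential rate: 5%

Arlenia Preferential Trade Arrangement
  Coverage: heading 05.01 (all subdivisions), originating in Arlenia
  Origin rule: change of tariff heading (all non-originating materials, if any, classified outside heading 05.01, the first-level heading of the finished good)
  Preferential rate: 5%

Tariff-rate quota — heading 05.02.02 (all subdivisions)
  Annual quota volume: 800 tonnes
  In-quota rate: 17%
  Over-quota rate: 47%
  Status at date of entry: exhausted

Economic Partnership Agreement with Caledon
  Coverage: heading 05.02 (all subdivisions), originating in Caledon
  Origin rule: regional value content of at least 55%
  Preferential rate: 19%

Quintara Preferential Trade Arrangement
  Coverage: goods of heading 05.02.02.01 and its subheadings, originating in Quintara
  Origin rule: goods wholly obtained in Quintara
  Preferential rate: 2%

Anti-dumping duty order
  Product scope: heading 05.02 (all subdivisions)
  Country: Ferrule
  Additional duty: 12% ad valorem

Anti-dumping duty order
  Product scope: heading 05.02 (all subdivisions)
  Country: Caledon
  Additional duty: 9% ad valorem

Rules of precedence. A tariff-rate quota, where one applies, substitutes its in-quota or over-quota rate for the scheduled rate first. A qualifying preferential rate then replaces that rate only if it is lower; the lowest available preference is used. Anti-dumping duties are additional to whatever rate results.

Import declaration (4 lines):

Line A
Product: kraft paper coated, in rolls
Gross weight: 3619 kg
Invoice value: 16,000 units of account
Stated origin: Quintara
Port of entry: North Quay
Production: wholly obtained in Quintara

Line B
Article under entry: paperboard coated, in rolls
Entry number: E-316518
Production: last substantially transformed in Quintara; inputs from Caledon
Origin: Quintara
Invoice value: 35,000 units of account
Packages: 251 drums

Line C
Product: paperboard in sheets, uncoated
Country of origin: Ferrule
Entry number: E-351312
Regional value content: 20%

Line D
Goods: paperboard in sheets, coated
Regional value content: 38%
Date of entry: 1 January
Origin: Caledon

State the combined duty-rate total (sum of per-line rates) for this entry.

Line A: kraft paper → 05.01; coated → 05.01.01; in rolls → 05.01.01.01. Scheduled 12%. Quintara agreement on 05.02.02.01: 05.01.01.01 not covered. → 12%.
Line B: paperboard → 05.02; coated → 05.02.02; in rolls → 05.02.02.02. Scheduled 36%. quota on 05.02.02 exhausted → over-quota 47%; Quintara agreement on 05.02.02.01: 05.02.02.02 not covered. → 47%.
Line C: paperboard → 05.02; uncoated → 05.02.01; in sheets → 05.02.01.02. Scheduled 3%. Ferrule agreement on 05.02.02.02: 05.02.01.02 not covered; anti-dumping (Ferrule, 05.02): +12%; total 3% + 12% = 15%. → 15%.
Line D: paperboard → 05.02; coated → 05.02.02; in sheets → 05.02.02.01. Scheduled 3%. quota on 05.02.02 exhausted → over-quota 47%; Caledon agreement on 05.02: RVC < 55%; anti-dumping (Caledon, 05.02): +9%; total 47% + 9% = 56%. → 56%.
Sum: 12% + 47% + 15% + 56% = 130%.

130%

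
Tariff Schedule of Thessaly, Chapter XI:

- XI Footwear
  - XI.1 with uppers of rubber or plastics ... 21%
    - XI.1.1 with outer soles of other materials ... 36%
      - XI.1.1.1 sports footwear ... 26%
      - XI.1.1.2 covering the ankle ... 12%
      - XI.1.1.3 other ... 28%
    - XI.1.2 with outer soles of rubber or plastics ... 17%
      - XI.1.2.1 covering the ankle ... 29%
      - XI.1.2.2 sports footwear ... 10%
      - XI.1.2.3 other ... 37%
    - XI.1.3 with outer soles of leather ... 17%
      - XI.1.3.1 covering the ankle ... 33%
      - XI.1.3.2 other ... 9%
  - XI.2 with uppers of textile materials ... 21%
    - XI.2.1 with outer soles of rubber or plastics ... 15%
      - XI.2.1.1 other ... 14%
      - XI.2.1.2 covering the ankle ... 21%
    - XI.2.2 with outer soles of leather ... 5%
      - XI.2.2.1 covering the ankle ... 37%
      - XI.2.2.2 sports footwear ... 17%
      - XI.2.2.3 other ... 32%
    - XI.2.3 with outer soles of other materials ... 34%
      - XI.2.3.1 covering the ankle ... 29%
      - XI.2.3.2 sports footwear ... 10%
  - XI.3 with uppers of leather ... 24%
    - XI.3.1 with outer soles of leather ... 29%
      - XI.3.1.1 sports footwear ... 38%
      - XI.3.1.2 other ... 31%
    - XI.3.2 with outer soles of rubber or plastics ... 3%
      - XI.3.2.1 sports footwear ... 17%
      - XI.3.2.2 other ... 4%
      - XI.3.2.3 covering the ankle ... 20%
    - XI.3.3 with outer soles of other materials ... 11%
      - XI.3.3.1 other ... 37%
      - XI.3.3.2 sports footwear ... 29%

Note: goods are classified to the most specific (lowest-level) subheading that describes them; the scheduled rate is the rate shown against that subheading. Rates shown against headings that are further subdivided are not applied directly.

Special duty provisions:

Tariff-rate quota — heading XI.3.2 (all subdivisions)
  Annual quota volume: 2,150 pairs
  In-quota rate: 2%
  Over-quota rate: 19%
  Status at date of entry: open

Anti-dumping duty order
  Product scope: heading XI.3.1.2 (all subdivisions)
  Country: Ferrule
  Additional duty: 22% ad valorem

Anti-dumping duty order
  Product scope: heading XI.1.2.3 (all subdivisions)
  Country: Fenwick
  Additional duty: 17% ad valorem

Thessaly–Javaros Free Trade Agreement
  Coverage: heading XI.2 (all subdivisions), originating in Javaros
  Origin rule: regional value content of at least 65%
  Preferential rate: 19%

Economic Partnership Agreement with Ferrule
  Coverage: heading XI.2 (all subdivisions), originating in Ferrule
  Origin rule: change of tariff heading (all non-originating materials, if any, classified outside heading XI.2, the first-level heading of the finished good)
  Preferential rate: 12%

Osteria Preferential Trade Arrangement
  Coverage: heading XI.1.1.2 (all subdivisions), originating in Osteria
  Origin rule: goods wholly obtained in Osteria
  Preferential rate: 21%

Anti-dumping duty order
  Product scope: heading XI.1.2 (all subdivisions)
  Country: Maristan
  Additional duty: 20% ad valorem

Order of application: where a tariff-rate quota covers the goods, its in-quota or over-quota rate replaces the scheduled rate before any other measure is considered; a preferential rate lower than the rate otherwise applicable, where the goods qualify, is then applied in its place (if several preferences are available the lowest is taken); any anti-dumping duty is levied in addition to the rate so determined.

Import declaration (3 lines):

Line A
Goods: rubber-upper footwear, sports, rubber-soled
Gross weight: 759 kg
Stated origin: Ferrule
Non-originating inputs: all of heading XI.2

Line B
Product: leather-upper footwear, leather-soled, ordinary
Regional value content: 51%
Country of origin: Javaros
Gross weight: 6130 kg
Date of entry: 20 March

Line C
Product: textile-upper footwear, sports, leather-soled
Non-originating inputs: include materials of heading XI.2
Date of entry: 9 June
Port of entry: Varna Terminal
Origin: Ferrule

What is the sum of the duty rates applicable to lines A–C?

58%

Line A: rubber-upper → XI.1; rubber-soled → XI.1.2; sports → XI.1.2.2. Scheduled 10%. Ferrule agreement on XI.2: XI.1.2.2 not covered. → 10%.
Line B: leather-upper → XI.3; leather-soled → XI.3.1; ordinary → XI.3.1.2. Scheduled 31%. Javaros agreement on XI.2: XI.3.1.2 not covered. → 31%.
Line C: textile-upper → XI.2; leather-soled → XI.2.2; sports → XI.2.2.2. Scheduled 17%. Ferrule agreement on XI.2: CTH not met. → 17%.
Sum: 10% + 31% + 17% = 58%.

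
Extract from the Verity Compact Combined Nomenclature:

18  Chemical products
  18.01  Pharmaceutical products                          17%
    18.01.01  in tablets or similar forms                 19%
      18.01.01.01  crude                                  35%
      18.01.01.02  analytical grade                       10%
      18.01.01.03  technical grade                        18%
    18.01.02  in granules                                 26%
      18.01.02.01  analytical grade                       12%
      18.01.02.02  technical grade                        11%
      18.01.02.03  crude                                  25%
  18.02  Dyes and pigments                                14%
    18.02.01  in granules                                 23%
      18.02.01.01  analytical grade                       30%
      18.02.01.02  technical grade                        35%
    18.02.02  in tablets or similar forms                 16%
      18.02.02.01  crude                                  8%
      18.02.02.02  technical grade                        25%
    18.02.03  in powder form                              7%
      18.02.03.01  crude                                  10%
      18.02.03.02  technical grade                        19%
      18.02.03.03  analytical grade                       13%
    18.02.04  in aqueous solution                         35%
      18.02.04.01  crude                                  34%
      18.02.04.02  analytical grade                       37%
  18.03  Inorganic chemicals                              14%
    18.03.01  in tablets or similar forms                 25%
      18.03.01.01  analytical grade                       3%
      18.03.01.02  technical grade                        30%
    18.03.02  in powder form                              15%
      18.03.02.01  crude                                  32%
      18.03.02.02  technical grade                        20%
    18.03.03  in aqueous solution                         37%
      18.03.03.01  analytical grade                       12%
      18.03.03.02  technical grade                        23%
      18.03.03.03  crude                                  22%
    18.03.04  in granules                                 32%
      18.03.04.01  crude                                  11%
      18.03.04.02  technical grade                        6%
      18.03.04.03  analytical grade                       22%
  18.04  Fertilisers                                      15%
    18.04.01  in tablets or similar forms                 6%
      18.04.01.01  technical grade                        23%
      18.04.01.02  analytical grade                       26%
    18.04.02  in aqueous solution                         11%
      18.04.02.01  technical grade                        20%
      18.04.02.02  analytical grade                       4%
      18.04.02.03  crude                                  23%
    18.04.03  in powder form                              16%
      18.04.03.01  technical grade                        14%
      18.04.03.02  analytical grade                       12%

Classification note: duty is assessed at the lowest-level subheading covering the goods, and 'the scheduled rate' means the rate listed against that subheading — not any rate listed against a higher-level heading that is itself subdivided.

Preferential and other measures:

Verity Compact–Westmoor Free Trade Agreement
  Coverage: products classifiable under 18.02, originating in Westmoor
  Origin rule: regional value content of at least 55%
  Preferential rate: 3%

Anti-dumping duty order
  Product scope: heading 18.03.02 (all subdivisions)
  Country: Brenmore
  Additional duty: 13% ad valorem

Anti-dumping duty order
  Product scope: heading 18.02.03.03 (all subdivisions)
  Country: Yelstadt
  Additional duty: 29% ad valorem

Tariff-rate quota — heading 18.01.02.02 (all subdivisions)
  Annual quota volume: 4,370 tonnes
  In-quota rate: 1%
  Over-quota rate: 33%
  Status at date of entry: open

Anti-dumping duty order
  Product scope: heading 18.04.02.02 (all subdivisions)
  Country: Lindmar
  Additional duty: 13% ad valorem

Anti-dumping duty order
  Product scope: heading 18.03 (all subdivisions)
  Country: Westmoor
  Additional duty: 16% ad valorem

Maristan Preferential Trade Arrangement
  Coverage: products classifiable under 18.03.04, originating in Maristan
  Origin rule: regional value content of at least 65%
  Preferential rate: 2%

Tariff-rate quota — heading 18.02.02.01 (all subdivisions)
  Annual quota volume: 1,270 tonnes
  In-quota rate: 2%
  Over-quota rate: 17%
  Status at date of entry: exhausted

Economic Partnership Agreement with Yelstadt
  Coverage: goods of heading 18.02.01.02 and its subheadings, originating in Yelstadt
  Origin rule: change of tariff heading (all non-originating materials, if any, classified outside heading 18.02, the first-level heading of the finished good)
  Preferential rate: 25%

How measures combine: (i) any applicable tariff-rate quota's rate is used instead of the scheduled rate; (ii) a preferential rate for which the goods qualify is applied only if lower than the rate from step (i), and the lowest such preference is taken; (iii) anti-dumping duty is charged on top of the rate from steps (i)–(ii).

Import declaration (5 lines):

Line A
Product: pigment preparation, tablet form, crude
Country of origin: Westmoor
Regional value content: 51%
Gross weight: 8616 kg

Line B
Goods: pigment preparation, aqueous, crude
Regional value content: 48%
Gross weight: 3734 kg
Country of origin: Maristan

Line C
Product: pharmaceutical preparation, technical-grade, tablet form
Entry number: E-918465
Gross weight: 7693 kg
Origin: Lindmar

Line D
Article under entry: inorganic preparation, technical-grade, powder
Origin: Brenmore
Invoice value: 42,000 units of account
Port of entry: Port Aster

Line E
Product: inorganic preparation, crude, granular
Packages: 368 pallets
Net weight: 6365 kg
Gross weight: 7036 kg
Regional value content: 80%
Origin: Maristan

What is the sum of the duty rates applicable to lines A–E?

Line A: pigment → 18.02; tablet form → 18.02.02; crude → 18.02.02.01. Scheduled 8%. quota on 18.02.02.01 exhausted → over-quota 17%; Westmoor agreement on 18.02: RVC < 55%. → 17%.
Line B: pigment → 18.02; aqueous → 18.02.04; crude → 18.02.04.01. Scheduled 34%. Maristan agreement on 18.03.04: 18.02.04.01 not covered. → 34%.
Line C: pharmaceutical → 18.01; tablet form → 18.01.01; technical-grade → 18.01.01.03. Scheduled 18%. No special measure applies. → 18%.
Line D: inorganic → 18.03; powder → 18.03.02; technical-grade → 18.03.02.02. Scheduled 20%. anti-dumping (Brenmore, 18.03.02): +13%; total 20% + 13% = 33%. → 33%.
Line E: inorganic → 18.03; granular → 18.03.04; crude → 18.03.04.01. Scheduled 11%. Maristan agreement on 18.03.04: RVC ≥ 65% → 2% available; preferential 2%. → 2%.
Sum: 17% + 34% + 18% + 33% + 2% = 104%.

104%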